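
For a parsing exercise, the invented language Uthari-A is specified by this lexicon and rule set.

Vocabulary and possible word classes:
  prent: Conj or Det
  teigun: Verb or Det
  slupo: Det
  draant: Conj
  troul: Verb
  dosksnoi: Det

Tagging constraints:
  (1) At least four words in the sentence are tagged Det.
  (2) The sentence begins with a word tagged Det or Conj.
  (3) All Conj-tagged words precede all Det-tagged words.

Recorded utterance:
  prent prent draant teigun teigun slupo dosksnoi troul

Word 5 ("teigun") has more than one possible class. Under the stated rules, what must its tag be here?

Candidates per position — 1:prent {Conj,Det}; 2:prent {Conj,Det}; 3:draant {Conj}; 4:teigun {Verb,Det}; 5:teigun {Verb,Det}; 6:slupo {Det}; 7:dosksnoi {Det}; 8:troul {Verb}.
Position 1: tagging it Det would leave rule 3 unsatisfiable, so it must be Conj.
Position 2: tagging it Det would leave rule 3 unsatisfiable, so it must be Conj.
Position 4: tagging it Verb would leave rule 1 unsatisfiable, so it must be Det.
Position 5: tagging it Verb would leave rule 1 unsatisfiable, so it must be Det.
So the tagging must be: Conj Conj Conj Det Det Det Det Verb.
Verifying each rule — rule 1 ✓; rule 2 ✓; rule 3 ✓.

Det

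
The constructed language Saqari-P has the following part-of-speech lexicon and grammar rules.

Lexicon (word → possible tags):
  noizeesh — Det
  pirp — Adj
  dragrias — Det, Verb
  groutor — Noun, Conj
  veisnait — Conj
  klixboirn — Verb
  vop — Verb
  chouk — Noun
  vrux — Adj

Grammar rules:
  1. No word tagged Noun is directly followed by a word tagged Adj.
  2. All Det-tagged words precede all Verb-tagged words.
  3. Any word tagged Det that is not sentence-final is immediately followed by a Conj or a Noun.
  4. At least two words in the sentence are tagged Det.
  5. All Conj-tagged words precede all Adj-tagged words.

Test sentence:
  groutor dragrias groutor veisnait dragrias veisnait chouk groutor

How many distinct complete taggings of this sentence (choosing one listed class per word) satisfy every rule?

8

Candidates per position — 1:groutor {Noun,Conj}; 2:dragrias {Det,Verb}; 3:groutor {Noun,Conj}; 4:veisnait {Conj}; 5:dragrias {Det,Verb}; 6:veisnait {Conj}; 7:chouk {Noun}; 8:groutor {Noun,Conj}.
There are 32 candidate sequences in total.
Checking each against the rules leaves 8 sequences.
Count = 8.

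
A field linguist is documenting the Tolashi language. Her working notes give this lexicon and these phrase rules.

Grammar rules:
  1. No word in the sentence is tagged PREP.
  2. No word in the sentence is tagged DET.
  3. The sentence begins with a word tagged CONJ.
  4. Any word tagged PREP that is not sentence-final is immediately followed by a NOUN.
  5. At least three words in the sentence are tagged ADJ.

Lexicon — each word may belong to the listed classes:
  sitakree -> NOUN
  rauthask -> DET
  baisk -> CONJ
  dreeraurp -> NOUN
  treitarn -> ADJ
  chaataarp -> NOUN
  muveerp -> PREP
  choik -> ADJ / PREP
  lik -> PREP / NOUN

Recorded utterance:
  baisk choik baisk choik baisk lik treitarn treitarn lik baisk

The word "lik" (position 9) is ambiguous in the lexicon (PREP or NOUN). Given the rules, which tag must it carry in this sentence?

Candidates per position — 1:baisk {CONJ}; 2:choik {ADJ,PREP}; 3:baisk {CONJ}; 4:choik {ADJ,PREP}; 5:baisk {CONJ}; 6:lik {PREP,NOUN}; 7:treitarn {ADJ}; 8:treitarn {ADJ}; 9:lik {PREP,NOUN}; 10:baisk {CONJ}.
Position 2: tagging it PREP would leave rule 1 unsatisfiable, so it must be ADJ.
Position 4: tagging it PREP would leave rule 1 unsatisfiable, so it must be ADJ.
Position 6: tagging it PREP would leave rule 1 unsatisfiable, so it must be NOUN.
Position 9: tagging it PREP would leave rule 1 unsatisfiable, so it must be NOUN.
So the tagging must be: CONJ ADJ CONJ ADJ CONJ NOUN ADJ ADJ NOUN CONJ.
Rule-by-rule: rule 1 ok; rule 2 ok; rule 3 ok; rule 4 ok; rule 5 ok.

NOUN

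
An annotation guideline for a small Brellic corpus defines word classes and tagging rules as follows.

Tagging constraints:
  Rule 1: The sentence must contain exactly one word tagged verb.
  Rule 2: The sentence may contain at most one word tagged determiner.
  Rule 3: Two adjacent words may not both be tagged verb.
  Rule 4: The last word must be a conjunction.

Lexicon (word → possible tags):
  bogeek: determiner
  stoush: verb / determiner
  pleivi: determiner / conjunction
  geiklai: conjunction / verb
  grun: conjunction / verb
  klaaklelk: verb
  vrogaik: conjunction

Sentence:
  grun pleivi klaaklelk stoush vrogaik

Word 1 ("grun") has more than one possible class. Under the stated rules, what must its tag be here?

Candidates per position — 1:grun {conjunction,verb}; 2:pleivi {determiner,conjunction}; 3:klaaklelk {verb}; 4:stoush {verb,determiner}; 5:vrogaik {conjunction}.
Position 1: tagging it verb would leave rule 1 unsatisfiable, so it must be conjunction.
Position 4: tagging it verb would leave rule 1 unsatisfiable, so it must be determiner.
Position 2: tagging it determiner would leave rule 2 unsatisfiable, so it must be conjunction.
So the tagging must be: conjunction conjunction verb determiner conjunction.
Checking: rule 1 holds; rule 2 holds; rule 3 holds; rule 4 holds.

conjunction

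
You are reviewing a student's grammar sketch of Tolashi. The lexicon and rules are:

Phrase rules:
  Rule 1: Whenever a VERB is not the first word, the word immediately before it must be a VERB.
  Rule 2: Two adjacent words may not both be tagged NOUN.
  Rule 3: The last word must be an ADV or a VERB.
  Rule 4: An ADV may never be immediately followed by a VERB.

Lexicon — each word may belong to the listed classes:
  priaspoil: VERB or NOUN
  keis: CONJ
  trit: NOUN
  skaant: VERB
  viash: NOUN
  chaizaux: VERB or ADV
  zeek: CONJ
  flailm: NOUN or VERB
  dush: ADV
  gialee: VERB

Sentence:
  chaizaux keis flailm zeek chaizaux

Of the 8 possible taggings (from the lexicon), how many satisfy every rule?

2

Candidates per position — 1:chaizaux {VERB,ADV}; 2:keis {CONJ}; 3:flailm {NOUN,VERB}; 4:zeek {CONJ}; 5:chaizaux {VERB,ADV}.
There are 8 candidate sequences in total.
The sequences that satisfy every rule: VERB CONJ NOUN CONJ ADV; ADV CONJ NOUN CONJ ADV.
Count = 2.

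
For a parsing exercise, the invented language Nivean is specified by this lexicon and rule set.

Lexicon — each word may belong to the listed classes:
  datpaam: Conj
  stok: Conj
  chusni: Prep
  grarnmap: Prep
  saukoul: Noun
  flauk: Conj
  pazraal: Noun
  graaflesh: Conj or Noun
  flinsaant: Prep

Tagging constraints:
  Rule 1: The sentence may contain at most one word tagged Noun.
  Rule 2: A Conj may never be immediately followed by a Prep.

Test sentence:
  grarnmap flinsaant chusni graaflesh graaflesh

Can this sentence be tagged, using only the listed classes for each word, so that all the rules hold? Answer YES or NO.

YES

Candidates per position — 1:grarnmap {Prep}; 2:flinsaant {Prep}; 3:chusni {Prep}; 4:graaflesh {Conj,Noun}; 5:graaflesh {Conj,Noun}.
One satisfying assignment: Prep Prep Prep Conj Noun.
Rule-by-rule: rule 1 ✓; rule 2 ✓.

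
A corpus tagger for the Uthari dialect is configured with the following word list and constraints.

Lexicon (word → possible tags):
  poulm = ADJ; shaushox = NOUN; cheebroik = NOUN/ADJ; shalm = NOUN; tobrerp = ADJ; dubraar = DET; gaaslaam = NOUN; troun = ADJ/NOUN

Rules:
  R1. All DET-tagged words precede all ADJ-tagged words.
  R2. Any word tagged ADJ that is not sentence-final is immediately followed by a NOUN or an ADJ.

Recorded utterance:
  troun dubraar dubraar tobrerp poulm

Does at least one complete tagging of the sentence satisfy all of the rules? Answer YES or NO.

Candidates per position — 1:troun {ADJ,NOUN}; 2:dubraar {DET}; 3:dubraar {DET}; 4:tobrerp {ADJ}; 5:poulm {ADJ}.
One satisfying assignment: NOUN DET DET ADJ ADJ.
Check: rule 1 holds; rule 2 holds.

YES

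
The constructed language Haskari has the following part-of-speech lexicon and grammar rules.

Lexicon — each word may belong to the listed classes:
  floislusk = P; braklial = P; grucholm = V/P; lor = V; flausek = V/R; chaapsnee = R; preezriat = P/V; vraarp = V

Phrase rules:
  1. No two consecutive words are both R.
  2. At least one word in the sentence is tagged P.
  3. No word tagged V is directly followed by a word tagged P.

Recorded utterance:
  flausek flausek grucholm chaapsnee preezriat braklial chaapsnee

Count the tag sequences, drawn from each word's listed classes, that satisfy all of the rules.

Candidates per position — 1:flausek {V,R}; 2:flausek {V,R}; 3:grucholm {V,P}; 4:chaapsnee {R}; 5:preezriat {P,V}; 6:braklial {P}; 7:chaapsnee {R}.
There are 16 candidate sequences in total.
The sequences that satisfy every rule: V V V R P P R; V R V R P P R; V R P R P P R; R V V R P P R.
Count = 4.

4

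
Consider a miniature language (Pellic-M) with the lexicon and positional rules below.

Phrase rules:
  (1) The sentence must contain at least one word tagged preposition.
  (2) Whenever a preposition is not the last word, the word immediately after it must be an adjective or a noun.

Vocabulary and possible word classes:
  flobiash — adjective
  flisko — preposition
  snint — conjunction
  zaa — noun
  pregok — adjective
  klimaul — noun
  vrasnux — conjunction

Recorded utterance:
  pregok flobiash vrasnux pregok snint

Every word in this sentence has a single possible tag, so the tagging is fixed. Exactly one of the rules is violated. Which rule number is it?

1

Fixed tagging: adjective adjective conjunction adjective conjunction.
Applying the rules: R1 violated, R2 holds.
Only rule 1 fails.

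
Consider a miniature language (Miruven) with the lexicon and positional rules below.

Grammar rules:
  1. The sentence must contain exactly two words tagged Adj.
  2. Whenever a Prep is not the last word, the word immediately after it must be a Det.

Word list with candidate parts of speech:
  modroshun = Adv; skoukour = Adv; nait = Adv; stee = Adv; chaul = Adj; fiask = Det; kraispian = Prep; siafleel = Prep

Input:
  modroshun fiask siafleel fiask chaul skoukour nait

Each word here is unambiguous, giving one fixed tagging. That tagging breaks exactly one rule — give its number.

Fixed tagging: Adv Det Prep Det Adj Adv Adv.
Rule check: R1 fails, R2 ok.
Only rule 1 fails.

1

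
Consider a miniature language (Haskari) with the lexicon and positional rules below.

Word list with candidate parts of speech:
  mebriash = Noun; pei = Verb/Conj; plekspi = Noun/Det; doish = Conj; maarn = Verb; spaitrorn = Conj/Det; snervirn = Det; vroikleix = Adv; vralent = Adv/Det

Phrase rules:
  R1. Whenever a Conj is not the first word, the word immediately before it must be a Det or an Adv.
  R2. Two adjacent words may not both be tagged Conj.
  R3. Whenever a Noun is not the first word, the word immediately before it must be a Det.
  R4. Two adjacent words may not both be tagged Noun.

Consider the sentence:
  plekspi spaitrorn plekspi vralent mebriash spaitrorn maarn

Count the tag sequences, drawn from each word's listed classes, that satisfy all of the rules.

Candidates per position — 1:plekspi {Noun,Det}; 2:spaitrorn {Conj,Det}; 3:plekspi {Noun,Det}; 4:vralent {Adv,Det}; 5:mebriash {Noun}; 6:spaitrorn {Conj,Det}; 7:maarn {Verb}.
There are 32 candidate sequences in total.
The sequences that satisfy every rule: Noun Det Noun Det Noun Det Verb; Noun Det Det Det Noun Det Verb; Det Conj Det Det Noun Det Verb; Det Det Noun Det Noun Det Verb; Det Det Det Det Noun Det Verb.
Count = 5.

5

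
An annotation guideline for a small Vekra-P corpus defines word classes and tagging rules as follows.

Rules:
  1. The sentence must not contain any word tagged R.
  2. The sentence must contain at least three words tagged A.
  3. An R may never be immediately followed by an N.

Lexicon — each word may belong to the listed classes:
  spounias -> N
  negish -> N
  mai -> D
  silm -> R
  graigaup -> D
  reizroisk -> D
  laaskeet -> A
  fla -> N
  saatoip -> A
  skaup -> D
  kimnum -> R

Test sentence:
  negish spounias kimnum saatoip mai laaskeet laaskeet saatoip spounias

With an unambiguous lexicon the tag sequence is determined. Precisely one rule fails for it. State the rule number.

1

Fixed tagging: N N R A D A A A N.
Checking each rule: R1 ✗, R2 ✓, R3 ✓.
Only rule 1 fails.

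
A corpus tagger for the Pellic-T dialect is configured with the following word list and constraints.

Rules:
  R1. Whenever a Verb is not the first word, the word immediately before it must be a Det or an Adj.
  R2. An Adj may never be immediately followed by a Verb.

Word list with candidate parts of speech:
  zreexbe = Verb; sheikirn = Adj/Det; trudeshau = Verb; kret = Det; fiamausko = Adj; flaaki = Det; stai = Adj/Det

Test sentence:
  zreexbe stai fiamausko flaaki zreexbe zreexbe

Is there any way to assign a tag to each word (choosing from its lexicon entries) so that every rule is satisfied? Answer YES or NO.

Candidates per position — 1:zreexbe {Verb}; 2:stai {Adj,Det}; 3:fiamausko {Adj}; 4:flaaki {Det}; 5:zreexbe {Verb}; 6:zreexbe {Verb}.
Rule 1 cannot be satisfied by any choice of tags from the lexicon.
So there is no consistent tagging.

NO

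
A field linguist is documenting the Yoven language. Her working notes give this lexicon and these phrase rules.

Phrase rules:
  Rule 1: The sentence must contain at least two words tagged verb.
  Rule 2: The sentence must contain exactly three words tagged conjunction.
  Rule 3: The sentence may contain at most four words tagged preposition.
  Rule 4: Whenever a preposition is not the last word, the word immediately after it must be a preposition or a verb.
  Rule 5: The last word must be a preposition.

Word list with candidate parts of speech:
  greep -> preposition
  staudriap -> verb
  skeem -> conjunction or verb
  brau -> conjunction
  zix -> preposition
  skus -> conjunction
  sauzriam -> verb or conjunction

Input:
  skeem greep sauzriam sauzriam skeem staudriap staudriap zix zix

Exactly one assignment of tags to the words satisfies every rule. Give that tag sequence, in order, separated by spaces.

Candidates per position — 1:skeem {conjunction,verb}; 2:greep {preposition}; 3:sauzriam {verb,conjunction}; 4:sauzriam {verb,conjunction}; 5:skeem {conjunction,verb}; 6:staudriap {verb}; 7:staudriap {verb}; 8:zix {preposition}; 9:zix {preposition}.
At position 3, choosing conjunction makes rule 4 impossible to satisfy; hence verb.
At position 4, choosing verb makes rule 2 impossible to satisfy; hence conjunction.
At position 5, choosing verb makes rule 2 impossible to satisfy; hence conjunction.
At position 1, choosing verb makes rule 2 impossible to satisfy; hence conjunction.
The only consistent sequence is: conjunction preposition verb conjunction conjunction verb verb preposition preposition.
Checking: rule 1 ✓; rule 2 ✓; rule 3 ✓; rule 4 ✓; rule 5 ✓.

conjunction preposition verb conjunction conjunction verb verb preposition preposition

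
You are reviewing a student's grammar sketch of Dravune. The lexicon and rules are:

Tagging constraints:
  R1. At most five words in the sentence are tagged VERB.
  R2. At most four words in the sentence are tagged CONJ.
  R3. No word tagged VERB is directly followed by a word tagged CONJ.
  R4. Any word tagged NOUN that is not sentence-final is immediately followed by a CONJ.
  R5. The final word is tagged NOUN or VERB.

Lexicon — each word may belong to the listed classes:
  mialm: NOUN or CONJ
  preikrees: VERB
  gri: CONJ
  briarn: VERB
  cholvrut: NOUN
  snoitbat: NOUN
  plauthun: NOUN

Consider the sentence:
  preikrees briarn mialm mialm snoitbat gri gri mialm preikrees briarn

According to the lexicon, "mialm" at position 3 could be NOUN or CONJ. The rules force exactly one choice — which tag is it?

NOUN

Candidates per position — 1:preikrees {VERB}; 2:briarn {VERB}; 3:mialm {NOUN,CONJ}; 4:mialm {NOUN,CONJ}; 5:snoitbat {NOUN}; 6:gri {CONJ}; 7:gri {CONJ}; 8:mialm {NOUN,CONJ}; 9:preikrees {VERB}; 10:briarn {VERB}.
At position 3, choosing CONJ makes rule 3 impossible to satisfy; hence NOUN.
At position 4, choosing NOUN makes rule 4 impossible to satisfy; hence CONJ.
At position 8, choosing NOUN makes rule 4 impossible to satisfy; hence CONJ.
The only consistent sequence is: VERB VERB NOUN CONJ NOUN CONJ CONJ CONJ VERB VERB.
Check: rule 1 holds; rule 2 holds; rule 3 holds; rule 4 holds; rule 5 holds.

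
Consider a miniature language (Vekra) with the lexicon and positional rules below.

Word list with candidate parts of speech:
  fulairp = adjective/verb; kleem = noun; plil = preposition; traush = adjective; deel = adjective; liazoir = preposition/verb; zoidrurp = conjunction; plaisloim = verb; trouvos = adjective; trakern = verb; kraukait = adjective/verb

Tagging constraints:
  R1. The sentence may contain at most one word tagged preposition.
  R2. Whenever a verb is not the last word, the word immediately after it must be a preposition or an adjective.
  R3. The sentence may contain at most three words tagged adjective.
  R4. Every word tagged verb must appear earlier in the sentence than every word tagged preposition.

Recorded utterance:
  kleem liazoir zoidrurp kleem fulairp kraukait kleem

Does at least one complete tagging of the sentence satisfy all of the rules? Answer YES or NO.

YES

Candidates per position — 1:kleem {noun}; 2:liazoir {preposition,verb}; 3:zoidrurp {conjunction}; 4:kleem {noun}; 5:fulairp {adjective,verb}; 6:kraukait {adjective,verb}; 7:kleem {noun}.
One satisfying assignment: noun preposition conjunction noun adjective adjective noun.
Verifying each rule — rule 1 ok; rule 2 ok; rule 3 ok; rule 4 ok.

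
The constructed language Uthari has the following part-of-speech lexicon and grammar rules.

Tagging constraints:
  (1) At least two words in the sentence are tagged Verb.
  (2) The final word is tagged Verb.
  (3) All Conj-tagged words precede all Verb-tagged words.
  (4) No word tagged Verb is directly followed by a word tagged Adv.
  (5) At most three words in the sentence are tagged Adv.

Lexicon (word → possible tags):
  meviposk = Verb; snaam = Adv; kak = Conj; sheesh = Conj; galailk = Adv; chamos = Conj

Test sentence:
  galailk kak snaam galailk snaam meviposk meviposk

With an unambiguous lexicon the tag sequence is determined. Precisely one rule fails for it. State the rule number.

5

Fixed tagging: Adv Conj Adv Adv Adv Verb Verb.
Checking each rule: R1 pass, R2 pass, R3 pass, R4 pass, R5 fail.
Only rule 5 fails.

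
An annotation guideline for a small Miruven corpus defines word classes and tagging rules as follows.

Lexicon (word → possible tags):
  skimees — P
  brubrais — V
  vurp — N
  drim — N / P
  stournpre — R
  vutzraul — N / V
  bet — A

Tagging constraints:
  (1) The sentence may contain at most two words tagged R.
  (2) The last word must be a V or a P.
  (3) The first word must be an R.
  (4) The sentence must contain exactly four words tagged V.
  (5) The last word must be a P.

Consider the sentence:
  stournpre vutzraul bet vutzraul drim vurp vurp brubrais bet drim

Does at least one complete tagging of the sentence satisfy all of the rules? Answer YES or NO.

NO

Candidates per position — 1:stournpre {R}; 2:vutzraul {N,V}; 3:bet {A}; 4:vutzraul {N,V}; 5:drim {N,P}; 6:vurp {N}; 7:vurp {N}; 8:brubrais {V}; 9:bet {A}; 10:drim {N,P}.
Rule 4 cannot be satisfied by any choice of tags from the lexicon.
So there is no consistent tagging.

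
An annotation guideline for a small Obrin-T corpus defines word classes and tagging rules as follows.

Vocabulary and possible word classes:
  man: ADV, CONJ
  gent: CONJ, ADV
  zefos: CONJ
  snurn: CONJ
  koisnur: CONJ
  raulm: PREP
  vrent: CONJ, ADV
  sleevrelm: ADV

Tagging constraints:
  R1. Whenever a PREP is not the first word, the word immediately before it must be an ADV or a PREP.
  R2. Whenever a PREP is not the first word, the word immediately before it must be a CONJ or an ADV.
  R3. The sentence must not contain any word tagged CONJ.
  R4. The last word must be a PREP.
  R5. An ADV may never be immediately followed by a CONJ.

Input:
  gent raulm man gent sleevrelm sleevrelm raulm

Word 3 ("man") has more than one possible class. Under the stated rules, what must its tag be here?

ADV

Candidates per position — 1:gent {CONJ,ADV}; 2:raulm {PREP}; 3:man {ADV,CONJ}; 4:gent {CONJ,ADV}; 5:sleevrelm {ADV}; 6:sleevrelm {ADV}; 7:raulm {PREP}.
Position 1: CONJ is ruled out by rule 1; that leaves ADV.
Position 3: CONJ is ruled out by rule 3; that leaves ADV.
Position 4: CONJ is ruled out by rule 3; that leaves ADV.
The unique satisfying tagging is: ADV PREP ADV ADV ADV ADV PREP.
Checking: rule 1 satisfied; rule 2 satisfied; rule 3 satisfied; rule 4 satisfied; rule 5 satisfied.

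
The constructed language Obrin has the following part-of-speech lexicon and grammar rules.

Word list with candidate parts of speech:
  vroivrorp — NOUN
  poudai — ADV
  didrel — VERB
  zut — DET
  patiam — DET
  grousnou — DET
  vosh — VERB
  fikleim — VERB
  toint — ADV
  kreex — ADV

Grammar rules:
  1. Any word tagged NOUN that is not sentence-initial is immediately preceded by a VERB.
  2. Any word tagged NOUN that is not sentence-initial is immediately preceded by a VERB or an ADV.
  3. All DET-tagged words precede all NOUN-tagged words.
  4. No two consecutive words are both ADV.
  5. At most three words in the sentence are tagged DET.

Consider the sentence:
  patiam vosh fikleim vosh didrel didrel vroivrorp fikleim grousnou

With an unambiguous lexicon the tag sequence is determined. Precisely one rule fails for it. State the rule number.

3

Fixed tagging: DET VERB VERB VERB VERB VERB NOUN VERB DET.
Rule check: R1 pass, R2 pass, R3 fail, R4 pass, R5 pass.
Only rule 3 fails.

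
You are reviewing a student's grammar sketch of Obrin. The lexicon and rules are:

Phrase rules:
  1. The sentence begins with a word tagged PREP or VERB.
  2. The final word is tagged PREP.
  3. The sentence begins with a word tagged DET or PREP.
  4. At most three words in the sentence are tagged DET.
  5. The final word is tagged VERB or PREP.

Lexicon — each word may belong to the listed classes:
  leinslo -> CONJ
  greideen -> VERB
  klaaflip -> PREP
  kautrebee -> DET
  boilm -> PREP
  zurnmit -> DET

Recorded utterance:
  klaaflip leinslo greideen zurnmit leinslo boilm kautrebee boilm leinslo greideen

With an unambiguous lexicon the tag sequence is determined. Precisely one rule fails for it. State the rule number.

Fixed tagging: PREP CONJ VERB DET CONJ PREP DET PREP CONJ VERB.
Applying the rules: R1 pass, R2 fail, R3 pass, R4 pass, R5 pass.
Only rule 2 fails.

2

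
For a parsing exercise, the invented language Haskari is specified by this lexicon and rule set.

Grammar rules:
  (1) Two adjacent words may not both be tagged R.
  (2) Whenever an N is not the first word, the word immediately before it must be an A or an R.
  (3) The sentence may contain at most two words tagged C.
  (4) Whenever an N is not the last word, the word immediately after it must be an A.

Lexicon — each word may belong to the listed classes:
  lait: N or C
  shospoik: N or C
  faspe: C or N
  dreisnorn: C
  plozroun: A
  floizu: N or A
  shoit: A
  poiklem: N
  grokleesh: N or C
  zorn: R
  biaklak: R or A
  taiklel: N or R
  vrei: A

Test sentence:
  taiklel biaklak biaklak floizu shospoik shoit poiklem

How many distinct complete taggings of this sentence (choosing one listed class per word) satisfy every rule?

Candidates per position — 1:taiklel {N,R}; 2:biaklak {R,A}; 3:biaklak {R,A}; 4:floizu {N,A}; 5:shospoik {N,C}; 6:shoit {A}; 7:poiklem {N}.
There are 32 candidate sequences in total.
Checking each against the rules leaves 8 sequences.
Count = 8.

8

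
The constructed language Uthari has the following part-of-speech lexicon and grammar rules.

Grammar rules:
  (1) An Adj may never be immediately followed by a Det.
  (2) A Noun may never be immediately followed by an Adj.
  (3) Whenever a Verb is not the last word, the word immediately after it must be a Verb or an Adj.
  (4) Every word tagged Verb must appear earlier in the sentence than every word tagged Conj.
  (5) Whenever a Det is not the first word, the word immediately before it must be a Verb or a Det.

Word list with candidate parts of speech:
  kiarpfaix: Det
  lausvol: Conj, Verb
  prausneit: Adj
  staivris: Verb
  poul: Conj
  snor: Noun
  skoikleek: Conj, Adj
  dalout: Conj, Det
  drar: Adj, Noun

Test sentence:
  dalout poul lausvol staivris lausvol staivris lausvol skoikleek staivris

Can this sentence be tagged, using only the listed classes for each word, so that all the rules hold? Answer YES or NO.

Candidates per position — 1:dalout {Conj,Det}; 2:poul {Conj}; 3:lausvol {Conj,Verb}; 4:staivris {Verb}; 5:lausvol {Conj,Verb}; 6:staivris {Verb}; 7:lausvol {Conj,Verb}; 8:skoikleek {Conj,Adj}; 9:staivris {Verb}.
Rule 4 cannot be satisfied by any choice of tags from the lexicon.
So there is no consistent tagging.

NO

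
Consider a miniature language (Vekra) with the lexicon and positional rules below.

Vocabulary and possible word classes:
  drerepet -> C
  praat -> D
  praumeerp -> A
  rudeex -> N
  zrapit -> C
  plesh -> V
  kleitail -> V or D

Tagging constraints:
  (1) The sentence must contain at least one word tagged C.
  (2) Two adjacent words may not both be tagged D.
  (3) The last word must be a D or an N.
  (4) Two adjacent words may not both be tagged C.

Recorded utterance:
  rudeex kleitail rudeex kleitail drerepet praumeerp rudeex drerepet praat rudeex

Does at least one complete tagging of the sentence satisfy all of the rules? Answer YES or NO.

YES

Candidates per position — 1:rudeex {N}; 2:kleitail {V,D}; 3:rudeex {N}; 4:kleitail {V,D}; 5:drerepet {C}; 6:praumeerp {A}; 7:rudeex {N}; 8:drerepet {C}; 9:praat {D}; 10:rudeex {N}.
One satisfying assignment: N D N V C A N C D N.
Checking: rule 1 holds; rule 2 holds; rule 3 holds; rule 4 holds.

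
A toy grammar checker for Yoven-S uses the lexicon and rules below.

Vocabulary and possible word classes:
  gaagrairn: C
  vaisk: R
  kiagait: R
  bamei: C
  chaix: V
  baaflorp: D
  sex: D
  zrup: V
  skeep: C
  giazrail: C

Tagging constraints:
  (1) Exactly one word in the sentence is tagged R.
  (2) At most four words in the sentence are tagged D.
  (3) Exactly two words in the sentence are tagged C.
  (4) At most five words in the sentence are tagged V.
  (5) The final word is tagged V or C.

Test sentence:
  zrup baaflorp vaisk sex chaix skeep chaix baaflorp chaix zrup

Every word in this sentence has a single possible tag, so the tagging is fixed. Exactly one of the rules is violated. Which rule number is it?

Fixed tagging: V D R D V C V D V V.
Rule check: R1 holds, R2 holds, R3 violated, R4 holds, R5 holds.
Only rule 3 fails.

3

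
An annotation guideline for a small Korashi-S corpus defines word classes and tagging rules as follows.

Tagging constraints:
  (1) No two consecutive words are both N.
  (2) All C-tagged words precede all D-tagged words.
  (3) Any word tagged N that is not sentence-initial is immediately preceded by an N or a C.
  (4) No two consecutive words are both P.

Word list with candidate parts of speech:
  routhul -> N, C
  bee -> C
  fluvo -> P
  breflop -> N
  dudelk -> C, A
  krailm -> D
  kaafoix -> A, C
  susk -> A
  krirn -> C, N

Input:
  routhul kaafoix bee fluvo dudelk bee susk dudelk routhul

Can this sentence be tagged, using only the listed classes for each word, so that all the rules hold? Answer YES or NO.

YES

Candidates per position — 1:routhul {N,C}; 2:kaafoix {A,C}; 3:bee {C}; 4:fluvo {P}; 5:dudelk {C,A}; 6:bee {C}; 7:susk {A}; 8:dudelk {C,A}; 9:routhul {N,C}.
One satisfying assignment: N A C P C C A A C.
Rule-by-rule: rule 1 holds; rule 2 holds; rule 3 holds; rule 4 holds.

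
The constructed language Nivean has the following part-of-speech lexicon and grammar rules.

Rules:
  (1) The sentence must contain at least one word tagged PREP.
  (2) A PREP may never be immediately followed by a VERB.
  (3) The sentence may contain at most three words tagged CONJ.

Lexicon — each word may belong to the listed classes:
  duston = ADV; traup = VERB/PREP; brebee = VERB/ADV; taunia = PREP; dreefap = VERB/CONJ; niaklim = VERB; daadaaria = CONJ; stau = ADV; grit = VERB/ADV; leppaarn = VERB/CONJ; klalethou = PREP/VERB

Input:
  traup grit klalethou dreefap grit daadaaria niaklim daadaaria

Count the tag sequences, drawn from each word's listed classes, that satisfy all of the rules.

Candidates per position — 1:traup {VERB,PREP}; 2:grit {VERB,ADV}; 3:klalethou {PREP,VERB}; 4:dreefap {VERB,CONJ}; 5:grit {VERB,ADV}; 6:daadaaria {CONJ}; 7:niaklim {VERB}; 8:daadaaria {CONJ}.
There are 32 candidate sequences in total.
Checking each against the rules leaves 10 sequences.
Count = 10.

10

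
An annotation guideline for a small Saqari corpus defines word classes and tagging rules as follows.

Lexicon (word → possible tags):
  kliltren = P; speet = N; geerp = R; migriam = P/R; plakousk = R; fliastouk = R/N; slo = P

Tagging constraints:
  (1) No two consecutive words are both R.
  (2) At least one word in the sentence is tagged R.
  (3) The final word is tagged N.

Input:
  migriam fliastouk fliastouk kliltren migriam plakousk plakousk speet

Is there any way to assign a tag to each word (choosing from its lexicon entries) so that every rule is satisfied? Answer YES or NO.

Candidates per position — 1:migriam {P,R}; 2:fliastouk {R,N}; 3:fliastouk {R,N}; 4:kliltren {P}; 5:migriam {P,R}; 6:plakousk {R}; 7:plakousk {R}; 8:speet {N}.
Rule 1 cannot be satisfied by any choice of tags from the lexicon.
So there is no consistent tagging.

NO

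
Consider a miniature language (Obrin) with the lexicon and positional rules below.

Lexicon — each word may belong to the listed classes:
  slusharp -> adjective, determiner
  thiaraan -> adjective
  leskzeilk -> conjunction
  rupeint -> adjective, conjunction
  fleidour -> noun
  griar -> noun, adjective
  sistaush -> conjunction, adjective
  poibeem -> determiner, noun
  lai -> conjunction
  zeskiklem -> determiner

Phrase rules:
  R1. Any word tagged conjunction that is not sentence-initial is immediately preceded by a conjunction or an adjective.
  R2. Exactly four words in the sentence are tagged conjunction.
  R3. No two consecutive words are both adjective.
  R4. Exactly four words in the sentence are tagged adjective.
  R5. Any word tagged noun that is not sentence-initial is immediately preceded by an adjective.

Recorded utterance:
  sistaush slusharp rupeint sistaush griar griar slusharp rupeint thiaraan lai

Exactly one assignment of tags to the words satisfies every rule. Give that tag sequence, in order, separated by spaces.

Candidates per position — 1:sistaush {conjunction,adjective}; 2:slusharp {adjective,determiner}; 3:rupeint {adjective,conjunction}; 4:sistaush {conjunction,adjective}; 5:griar {noun,adjective}; 6:griar {noun,adjective}; 7:slusharp {adjective,determiner}; 8:rupeint {adjective,conjunction}; 9:thiaraan {adjective}; 10:lai {conjunction}.
Position 8: tagging it adjective would leave rule 3 unsatisfiable, so it must be conjunction.
Position 7: tagging it determiner would leave rule 1 unsatisfiable, so it must be adjective.
Position 6: tagging it adjective would leave rule 3 unsatisfiable, so it must be noun.
Position 5: tagging it noun would leave rule 5 unsatisfiable, so it must be adjective.
Position 4: tagging it adjective would leave rule 3 unsatisfiable, so it must be conjunction.
The remaining ambiguous positions (1, 2, 3) are resolved jointly — only one combination satisfies every rule.
The unique satisfying tagging is: conjunction determiner adjective conjunction adjective noun adjective conjunction adjective conjunction.
Checking: rule 1 holds; rule 2 holds; rule 3 holds; rule 4 holds; rule 5 holds.

conjunction determiner adjective conjunction adjective noun adjective conjunction adjective conjunction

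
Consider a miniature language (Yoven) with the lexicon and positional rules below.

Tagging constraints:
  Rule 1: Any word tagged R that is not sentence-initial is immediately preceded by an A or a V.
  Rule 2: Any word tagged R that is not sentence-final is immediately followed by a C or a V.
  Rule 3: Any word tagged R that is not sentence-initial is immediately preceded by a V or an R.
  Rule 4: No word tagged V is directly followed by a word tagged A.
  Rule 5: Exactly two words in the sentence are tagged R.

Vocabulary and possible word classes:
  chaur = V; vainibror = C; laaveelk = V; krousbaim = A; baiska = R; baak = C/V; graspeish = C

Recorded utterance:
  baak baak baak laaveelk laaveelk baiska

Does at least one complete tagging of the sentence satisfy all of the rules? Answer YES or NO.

Candidates per position — 1:baak {C,V}; 2:baak {C,V}; 3:baak {C,V}; 4:laaveelk {V}; 5:laaveelk {V}; 6:baiska {R}.
Rule 5 cannot be satisfied by any choice of tags from the lexicon.
So there is no consistent tagging.

NO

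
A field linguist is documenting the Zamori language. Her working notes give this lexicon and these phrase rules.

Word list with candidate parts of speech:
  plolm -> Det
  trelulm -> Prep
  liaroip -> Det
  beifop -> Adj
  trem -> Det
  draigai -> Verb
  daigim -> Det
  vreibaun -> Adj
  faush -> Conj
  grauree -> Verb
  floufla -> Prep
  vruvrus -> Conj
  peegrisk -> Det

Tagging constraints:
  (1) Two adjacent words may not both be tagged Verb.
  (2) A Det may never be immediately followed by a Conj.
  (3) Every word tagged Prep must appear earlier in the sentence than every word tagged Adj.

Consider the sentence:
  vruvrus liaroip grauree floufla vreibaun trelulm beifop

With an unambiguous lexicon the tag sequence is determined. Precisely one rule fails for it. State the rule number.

Fixed tagging: Conj Det Verb Prep Adj Prep Adj.
Applying the rules: R1 ok, R2 ok, R3 fails.
Only rule 3 fails.

3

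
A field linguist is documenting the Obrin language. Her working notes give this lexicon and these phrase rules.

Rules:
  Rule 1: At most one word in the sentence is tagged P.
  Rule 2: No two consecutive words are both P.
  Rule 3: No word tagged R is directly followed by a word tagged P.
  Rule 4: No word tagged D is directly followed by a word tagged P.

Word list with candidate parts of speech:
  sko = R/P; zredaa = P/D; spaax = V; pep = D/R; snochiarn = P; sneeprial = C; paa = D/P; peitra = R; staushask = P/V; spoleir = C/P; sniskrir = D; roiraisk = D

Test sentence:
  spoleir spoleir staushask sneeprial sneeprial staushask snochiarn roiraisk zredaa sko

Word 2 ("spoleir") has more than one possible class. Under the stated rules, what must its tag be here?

C

Candidates per position — 1:spoleir {C,P}; 2:spoleir {C,P}; 3:staushask {P,V}; 4:sneeprial {C}; 5:sneeprial {C}; 6:staushask {P,V}; 7:snochiarn {P}; 8:roiraisk {D}; 9:zredaa {P,D}; 10:sko {R,P}.
Position 1: P is ruled out by rule 1; that leaves C.
Position 2: P is ruled out by rule 1; that leaves C.
Position 3: P is ruled out by rule 1; that leaves V.
Position 6: P is ruled out by rule 1; that leaves V.
Position 9: P is ruled out by rule 1; that leaves D.
Position 10: P is ruled out by rule 1; that leaves R.
That leaves exactly one tagging: C C V C C V P D D R.
Rule-by-rule: rule 1 ok; rule 2 ok; rule 3 ok; rule 4 ok.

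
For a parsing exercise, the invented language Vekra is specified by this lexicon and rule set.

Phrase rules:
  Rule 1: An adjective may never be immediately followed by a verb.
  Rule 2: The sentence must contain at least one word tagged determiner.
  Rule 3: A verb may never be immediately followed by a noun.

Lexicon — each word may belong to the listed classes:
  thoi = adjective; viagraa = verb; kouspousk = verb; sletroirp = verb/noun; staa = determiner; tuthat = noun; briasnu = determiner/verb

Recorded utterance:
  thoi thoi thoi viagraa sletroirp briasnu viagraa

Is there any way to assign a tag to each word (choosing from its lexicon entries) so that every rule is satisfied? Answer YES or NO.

Candidates per position — 1:thoi {adjective}; 2:thoi {adjective}; 3:thoi {adjective}; 4:viagraa {verb}; 5:sletroirp {verb,noun}; 6:briasnu {determiner,verb}; 7:viagraa {verb}.
Rule 1 cannot be satisfied by any choice of tags from the lexicon.
So there is no consistent tagging.

NO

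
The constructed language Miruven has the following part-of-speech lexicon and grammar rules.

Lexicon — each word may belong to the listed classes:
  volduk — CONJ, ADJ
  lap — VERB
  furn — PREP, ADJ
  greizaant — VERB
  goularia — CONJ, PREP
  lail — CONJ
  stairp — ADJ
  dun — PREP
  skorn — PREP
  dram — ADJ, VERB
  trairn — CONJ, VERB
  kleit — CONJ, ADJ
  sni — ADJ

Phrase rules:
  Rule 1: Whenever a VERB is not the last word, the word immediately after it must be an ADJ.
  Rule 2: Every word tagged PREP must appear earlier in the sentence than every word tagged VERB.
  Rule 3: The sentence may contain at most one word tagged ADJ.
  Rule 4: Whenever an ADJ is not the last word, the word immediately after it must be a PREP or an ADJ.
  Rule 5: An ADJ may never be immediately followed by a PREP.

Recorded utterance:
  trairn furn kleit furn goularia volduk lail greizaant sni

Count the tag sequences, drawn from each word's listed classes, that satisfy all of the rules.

Candidates per position — 1:trairn {CONJ,VERB}; 2:furn {PREP,ADJ}; 3:kleit {CONJ,ADJ}; 4:furn {PREP,ADJ}; 5:goularia {CONJ,PREP}; 6:volduk {CONJ,ADJ}; 7:lail {CONJ}; 8:greizaant {VERB}; 9:sni {ADJ}.
There are 64 candidate sequences in total.
The sequences that satisfy every rule: CONJ PREP CONJ PREP CONJ CONJ CONJ VERB ADJ; CONJ PREP CONJ PREP PREP CONJ CONJ VERB ADJ.
Count = 2.

2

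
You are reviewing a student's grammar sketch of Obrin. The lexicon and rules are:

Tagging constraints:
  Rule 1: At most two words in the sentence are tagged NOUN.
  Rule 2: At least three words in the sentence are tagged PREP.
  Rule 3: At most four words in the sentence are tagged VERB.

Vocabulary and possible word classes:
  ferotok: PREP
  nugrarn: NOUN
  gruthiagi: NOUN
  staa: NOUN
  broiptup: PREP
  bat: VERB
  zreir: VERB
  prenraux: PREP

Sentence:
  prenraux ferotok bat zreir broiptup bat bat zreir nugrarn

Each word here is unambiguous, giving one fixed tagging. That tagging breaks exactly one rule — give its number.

3

Fixed tagging: PREP PREP VERB VERB PREP VERB VERB VERB NOUN.
Rule check: R1 ok, R2 ok, R3 fails.
Only rule 3 fails.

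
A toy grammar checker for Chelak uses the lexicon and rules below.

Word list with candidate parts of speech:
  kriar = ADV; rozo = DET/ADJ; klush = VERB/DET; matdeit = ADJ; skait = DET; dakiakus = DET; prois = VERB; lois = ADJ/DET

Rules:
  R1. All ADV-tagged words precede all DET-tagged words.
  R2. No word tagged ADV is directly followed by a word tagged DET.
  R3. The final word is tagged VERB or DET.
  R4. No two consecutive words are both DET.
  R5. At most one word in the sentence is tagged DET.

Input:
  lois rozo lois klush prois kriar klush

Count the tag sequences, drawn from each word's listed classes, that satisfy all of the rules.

1

Candidates per position — 1:lois {ADJ,DET}; 2:rozo {DET,ADJ}; 3:lois {ADJ,DET}; 4:klush {VERB,DET}; 5:prois {VERB}; 6:kriar {ADV}; 7:klush {VERB,DET}.
There are 32 candidate sequences in total.
The sequences that satisfy every rule: ADJ ADJ ADJ VERB VERB ADV VERB.
Count = 1.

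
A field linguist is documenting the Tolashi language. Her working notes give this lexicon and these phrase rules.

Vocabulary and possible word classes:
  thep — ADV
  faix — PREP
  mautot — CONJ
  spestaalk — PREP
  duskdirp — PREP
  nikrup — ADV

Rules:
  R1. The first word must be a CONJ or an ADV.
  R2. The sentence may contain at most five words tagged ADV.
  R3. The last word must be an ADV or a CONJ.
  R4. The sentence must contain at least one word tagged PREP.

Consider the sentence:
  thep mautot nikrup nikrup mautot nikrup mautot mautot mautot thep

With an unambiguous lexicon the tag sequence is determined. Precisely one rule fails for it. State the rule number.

4

Fixed tagging: ADV CONJ ADV ADV CONJ ADV CONJ CONJ CONJ ADV.
Rule check: R1 ok, R2 ok, R3 ok, R4 fails.
Only rule 4 fails.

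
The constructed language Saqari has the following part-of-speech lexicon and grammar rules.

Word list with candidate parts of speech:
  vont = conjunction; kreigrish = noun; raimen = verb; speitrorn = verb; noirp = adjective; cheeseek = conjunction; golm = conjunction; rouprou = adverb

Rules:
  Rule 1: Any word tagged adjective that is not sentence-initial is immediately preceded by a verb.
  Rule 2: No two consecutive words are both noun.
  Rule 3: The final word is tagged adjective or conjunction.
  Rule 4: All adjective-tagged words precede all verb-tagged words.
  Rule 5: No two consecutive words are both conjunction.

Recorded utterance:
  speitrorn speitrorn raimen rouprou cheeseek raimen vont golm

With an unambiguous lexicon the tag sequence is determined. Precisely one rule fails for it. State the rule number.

5

Fixed tagging: verb verb verb adverb conjunction verb conjunction conjunction.
Applying the rules: R1 ✓, R2 ✓, R3 ✓, R4 ✓, R5 ✗.
Only rule 5 fails.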